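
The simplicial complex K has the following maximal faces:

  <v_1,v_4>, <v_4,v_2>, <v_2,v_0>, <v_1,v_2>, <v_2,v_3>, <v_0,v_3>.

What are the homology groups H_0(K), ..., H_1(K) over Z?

Take the total order v_0 < v_1 < v_2 < v_3 < v_4 on the vertex set. Then K (dimension 1) consists of the simplices:

  0-simplices (5): [v_0], [v_1], [v_2], [v_3], [v_4]
  1-simplices (6): [v_0,v_2], [v_0,v_3], [v_1,v_2], [v_1,v_4], [v_2,v_3], [v_2,v_4]

so the chain groups are C_0 ≅ Z^5, C_1 ≅ Z^6.

Boundary ∂_1: C_1 → C_0 is given by ∂[p,q] = [q] − [p].
This gives a 5×6 integer matrix of rank 4; reducing to Smith normal form yields diagonal entries (1,1,1,1).

Computing H_k = (kernel of ∂_k) / (image of ∂_{k+1}):

  H_0: rank C_0 − rank ∂_1 = 5 − 4 = 1, and the invariant factors of ∂_1 are all 1, so H_0 = Z.
  H_1: rank ker ∂_1 − rank ∂_2 = (6 − 4) − 0 = 2, and there is no ∂_2, so H_1 = Z^2.

As a check, the Euler characteristic is 5 − 6 = -1, which agrees with 1 − 2 = -1.

H_0 = Z,  H_1 = Z^2.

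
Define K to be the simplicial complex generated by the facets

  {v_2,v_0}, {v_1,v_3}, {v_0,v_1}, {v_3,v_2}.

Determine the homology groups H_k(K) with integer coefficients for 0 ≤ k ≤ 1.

Order the vertices as v_0 < v_1 < v_2 < v_3. Listing each simplex with vertices in this order, K has dimension 1 with simplices:

  0-simplices (4): [v_0], [v_1], [v_2], [v_3]
  1-simplices (4): [v_0,v_1], [v_0,v_2], [v_1,v_3], [v_2,v_3]

Hence C_0 ≅ Z^4, C_1 ≅ Z^4.

The boundary map ∂_1: C_1 → C_0 is given by ∂[p,q] = [q] − [p]. For instance
  ∂[v_0,v_1] = [v_1] − [v_0].
The 4×4 boundary matrix has rank 3 and Smith normal form diag(1,1,1).

From H_k ≅ ker(∂_k) / im(∂_{k+1}) we obtain:

  H_0: rank C_0 − rank ∂_1 = 4 − 3 = 1, and the invariant factors of ∂_1 are all 1, so H_0 = Z.
  H_1: rank ker ∂_1 − rank ∂_2 = (4 − 3) − 0 = 1, and there is no ∂_2, so H_1 = Z.

(K is a triangulation of the circle S^1.)

H_0 ≅ Z,  H_1 ≅ Z.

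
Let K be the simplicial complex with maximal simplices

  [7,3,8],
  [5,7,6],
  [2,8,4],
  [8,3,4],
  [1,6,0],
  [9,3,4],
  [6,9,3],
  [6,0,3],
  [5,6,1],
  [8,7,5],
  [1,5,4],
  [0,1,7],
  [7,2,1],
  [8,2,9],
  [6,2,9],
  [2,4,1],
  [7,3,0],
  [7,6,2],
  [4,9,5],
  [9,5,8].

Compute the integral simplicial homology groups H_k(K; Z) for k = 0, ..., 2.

H_0 = Z,  H_1 = Z ⊕ Z/2,  H_2 = 0.

Take the total order 0 < 1 < 2 < 3 < 4 < 5 < 6 < 7 < 8 < 9 on the vertex set. Then K (dimension 2) consists of the simplices:

  0-simplices (10): [0], [1], [2], [3], [4], [5], [6], [7], [8], [9]
  1-simplices (30): (30 of them)
  2-simplices (20): (20 of them)

giving chain groups C_0 ≅ Z^10, C_1 ≅ Z^30, C_2 ≅ Z^20.

The boundary map ∂_1: C_1 → C_0 is given by ∂[p,q] = [q] − [p]. For instance
  ∂[1,2] = [2] − [1].
This gives a 10×30 integer matrix of rank 9; reducing to Smith normal form yields diagonal entries (1,1,1,1,1,1,1,1,1).

Boundary ∂_2: C_2 → C_1 maps a triangle to the signed sum of its edges. For instance
  ∂[0,1,6] = [1,6] − [0,6] + [0,1],
  ∂[3,7,8] = [7,8] − [3,8] + [3,7].
This gives a 30×20 integer matrix of rank 20; reducing to Smith normal form yields diagonal entries (1,1,1,1,1,1,1,1,1,1,1,1,1,1,1,1,1,1,1,2).

Reading off H_k = ker ∂_k / im ∂_{k+1}:

  H_0: rank C_0 − rank ∂_1 = 10 − 9 = 1, and the invariant factors of ∂_1 are all 1, so H_0 = Z.
  H_1: rank ker ∂_1 − rank ∂_2 = (30 − 9) − 20 = 1, and ∂_2 has invariant factor 2 > 1, so H_1 = Z ⊕ Z/2.
  H_2: rank ker ∂_2 − rank ∂_3 = (20 − 20) − 0 = 0, and there is no ∂_3, so H_2 = 0.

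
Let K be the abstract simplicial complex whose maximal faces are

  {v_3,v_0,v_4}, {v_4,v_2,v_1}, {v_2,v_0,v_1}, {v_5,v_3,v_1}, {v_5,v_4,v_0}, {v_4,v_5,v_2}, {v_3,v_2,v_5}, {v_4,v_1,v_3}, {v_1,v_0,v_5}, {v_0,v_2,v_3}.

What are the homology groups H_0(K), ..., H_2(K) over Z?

K has 6 vertices, 15 edges, 10 triangles.
rank ∂_0 = 0, rank ∂_1 = 5 ⇒ b_0 = 6 − 0 − 5 = 1; all invariant factors of ∂_1 are 1 so no torsion. So H_0 = Z.
rank ∂_1 = 5, rank ∂_2 = 10 ⇒ b_1 = 15 − 5 − 10 = 0; ∂_2 has invariant factor(s) [2] giving torsion. So H_1 = Z/2Z.
rank ∂_2 = 10, rank ∂_3 = 0 ⇒ b_2 = 10 − 10 − 0 = 0. So H_2 = 0.

H_0 = Z,  H_1 = Z/2Z,  H_2 = 0.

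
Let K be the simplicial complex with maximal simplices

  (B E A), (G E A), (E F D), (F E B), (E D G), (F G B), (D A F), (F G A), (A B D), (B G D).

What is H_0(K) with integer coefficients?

H_0 = Z.

K has 6 vertices, 15 edges, 10 triangles.
rank ∂_0 = 0, rank ∂_1 = 5 ⇒ b_0 = 6 − 0 − 5 = 1; all invariant factors of ∂_1 are 1 so no torsion. So H_0 = Z.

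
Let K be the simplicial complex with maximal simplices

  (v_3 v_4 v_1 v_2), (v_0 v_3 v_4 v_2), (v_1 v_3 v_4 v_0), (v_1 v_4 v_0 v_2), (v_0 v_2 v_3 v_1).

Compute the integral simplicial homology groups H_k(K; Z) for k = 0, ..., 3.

Order the vertices as v_0 < v_1 < v_2 < v_3 < v_4. Listing each simplex with vertices in this order, K has dimension 3 with simplices:

  0-simplices (5): [v_0], [v_1], [v_2], [v_3], [v_4]
  1-simplices (10): [v_0,v_1], [v_0,v_2], [v_0,v_3], [v_0,v_4], [v_1,v_2], [v_1,v_3], [v_1,v_4], [v_2,v_3], [v_2,v_4], [v_3,v_4]
  2-simplices (10): [v_0,v_1,v_2], [v_0,v_1,v_3], [v_0,v_1,v_4], [v_0,v_2,v_3], [v_0,v_2,v_4], [v_0,v_3,v_4], [v_1,v_2,v_3], [v_1,v_2,v_4], [v_1,v_3,v_4], [v_2,v_3,v_4]
  3-simplices (5): [v_0,v_1,v_2,v_3], [v_0,v_1,v_2,v_4], [v_0,v_1,v_3,v_4], [v_0,v_2,v_3,v_4], [v_1,v_2,v_3,v_4]

giving chain groups C_0 ≅ Z^5, C_1 ≅ Z^10, C_2 ≅ Z^10, C_3 ≅ Z^5.

Boundary ∂_1: C_1 → C_0 maps an edge to its endpoints' difference, ∂[p,q] = q − p. For instance
  ∂[v_0,v_3] = [v_3] − [v_0].
The 5×10 boundary matrix has rank 4 and Smith normal form diag(1,1,1,1).

∂_2: C_2 → C_1 sends each 2-simplex [p,q,r] to [q,r] − [p,r] + [p,q]. For instance
  ∂[v_0,v_2,v_4] = [v_2,v_4] − [v_0,v_4] + [v_0,v_2],
  ∂[v_0,v_2,v_3] = [v_2,v_3] − [v_0,v_3] + [v_0,v_2].
The 10×10 boundary matrix has rank 6 and Smith normal form diag(1,1,1,1,1,1).

The boundary map ∂_3: C_3 → C_2 sends each 3-simplex σ to the alternating sum Σ_i (−1)^i (σ with its i-th vertex removed). For instance
  ∂[v_0,v_1,v_3,v_4] = [v_1,v_3,v_4] − [v_0,v_3,v_4] + [v_0,v_1,v_4] − [v_0,v_1,v_3],
  ∂[v_0,v_1,v_2,v_4] = [v_1,v_2,v_4] − [v_0,v_2,v_4] + [v_0,v_1,v_4] − [v_0,v_1,v_2].
The resulting 10×5 matrix has rank 4, and its Smith normal form has invariant factors (1,1,1,1).

Reading off H_k = ker ∂_k / im ∂_{k+1}:

  H_0: rank C_0 − rank ∂_1 = 5 − 4 = 1, and the invariant factors of ∂_1 are all 1, so H_0 = Z.
  H_1: rank ker ∂_1 − rank ∂_2 = (10 − 4) − 6 = 0, and the invariant factors of ∂_2 are all 1, so H_1 = 0.
  H_2: rank ker ∂_2 − rank ∂_3 = (10 − 6) − 4 = 0, and the invariant factors of ∂_3 are all 1, so H_2 = 0.
  H_3: rank ker ∂_3 − rank ∂_4 = (5 − 4) − 0 = 1, and there is no ∂_4, so H_3 = Z.

H_0 = Z,  H_1 = 0,  H_2 = 0,  H_3 = Z.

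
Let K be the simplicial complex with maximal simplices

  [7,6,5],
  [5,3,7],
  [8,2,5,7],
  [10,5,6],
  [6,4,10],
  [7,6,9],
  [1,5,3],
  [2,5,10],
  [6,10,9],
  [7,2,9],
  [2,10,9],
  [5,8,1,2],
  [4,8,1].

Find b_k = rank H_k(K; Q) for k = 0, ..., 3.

b_0 = 1, b_1 = 1, b_2 = 1, b_3 = 0.

Order the vertices as 1 < 2 < 3 < 4 < 5 < 6 < 7 < 8 < 9 < 10. Listing each simplex with vertices in this order, K has dimension 3 with simplices:

  0-simplices (10): [1], [2], [3], [4], [5], [6], [7], [8], [9], [10]
  1-simplices (25): (25 of them)
  2-simplices (18): (18 of them)
  3-simplices (2): [1,2,5,8], [2,5,7,8]

so the chain groups are C_0 ≅ Z^10, C_1 ≅ Z^25, C_2 ≅ Z^18, C_3 ≅ Z^2.

Boundary ∂_1: C_1 → C_0 sends each edge [p,q] (with p < q) to q − p. For instance
  ∂[1,8] = [8] − [1].
This gives a 10×25 integer matrix of rank 9; reducing to Smith normal form yields diagonal entries (1,1,1,1,1,1,1,1,1).

∂_2: C_2 → C_1 maps a triangle to the signed sum of its edges. For instance
  ∂[2,5,8] = [5,8] − [2,8] + [2,5],
  ∂[1,2,8] = [2,8] − [1,8] + [1,2].
This gives a 25×18 integer matrix of rank 15; reducing to Smith normal form yields diagonal entries (1,1,1,1,1,1,1,1,1,1,1,1,1,1,1).

∂_3: C_3 → C_2 sends each 3-simplex σ to the alternating sum Σ_i (−1)^i (σ with its i-th vertex removed). For instance
  ∂[2,5,7,8] = [5,7,8] − [2,7,8] + [2,5,8] − [2,5,7],
  ∂[1,2,5,8] = [2,5,8] − [1,5,8] + [1,2,8] − [1,2,5].
The resulting 18×2 matrix has rank 2, and its Smith normal form has invariant factors (1,1).

Reading off H_k = ker ∂_k / im ∂_{k+1}:

  H_0: rank C_0 − rank ∂_1 = 10 − 9 = 1, and the invariant factors of ∂_1 are all 1, so H_0 = Z.
  H_1: rank ker ∂_1 − rank ∂_2 = (25 − 9) − 15 = 1, and the invariant factors of ∂_2 are all 1, so H_1 = Z.
  H_2: rank ker ∂_2 − rank ∂_3 = (18 − 15) − 2 = 1, and the invariant factors of ∂_3 are all 1, so H_2 = Z.
  H_3: rank ker ∂_3 − rank ∂_4 = (2 − 2) − 0 = 0, and there is no ∂_4, so H_3 = 0.

Hence the Betti numbers are b_0 = 1, b_1 = 1, b_2 = 1, b_3 = 0.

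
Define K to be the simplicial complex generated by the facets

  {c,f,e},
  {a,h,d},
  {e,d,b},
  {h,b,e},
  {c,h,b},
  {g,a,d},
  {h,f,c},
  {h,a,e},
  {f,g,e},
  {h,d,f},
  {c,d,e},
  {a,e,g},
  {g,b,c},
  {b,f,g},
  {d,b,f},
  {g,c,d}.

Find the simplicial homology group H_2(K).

Order the vertices as a < b < c < d < e < f < g < h. Listing each simplex with vertices in this order, K has dimension 2 with simplices:

  0-simplices (8): a, b, c, d, e, f, g, h
  1-simplices (24): ad, ae, ag, ah, bc, bd, be, bf, bg, bh, cd, ce, cf, cg, ch, de, df, dg, dh, ef, eg, eh, fg, fh
  2-simplices (16): adg, adh, aeg, aeh, bcg, bch, bde, bdf, beh, bfg, cde, cdg, cef, cfh, dfh, efg

giving chain groups C_0 ≅ Z^8, C_1 ≅ Z^24, C_2 ≅ Z^16.

Boundary ∂_1: C_1 → C_0 is given by ∂[p,q] = [q] − [p].
This gives a 8×24 integer matrix of rank 7; reducing to Smith normal form yields diagonal entries (1,1,1,1,1,1,1).

Boundary ∂_2: C_2 → C_1 maps a triangle to the signed sum of its edges. For instance
  ∂bdf = df − bf + bd,
  ∂adh = dh − ah + ad.
The resulting 24×16 matrix has rank 15, and its Smith normal form has invariant factors (1,1,1,1,1,1,1,1,1,1,1,1,1,1,1).

Computing H_k = (kernel of ∂_k) / (image of ∂_{k+1}):

  H_2: rank ker ∂_2 − rank ∂_3 = (16 − 15) − 0 = 1, and there is no ∂_3, so H_2 ≅ Z.

H_2 ≅ Z.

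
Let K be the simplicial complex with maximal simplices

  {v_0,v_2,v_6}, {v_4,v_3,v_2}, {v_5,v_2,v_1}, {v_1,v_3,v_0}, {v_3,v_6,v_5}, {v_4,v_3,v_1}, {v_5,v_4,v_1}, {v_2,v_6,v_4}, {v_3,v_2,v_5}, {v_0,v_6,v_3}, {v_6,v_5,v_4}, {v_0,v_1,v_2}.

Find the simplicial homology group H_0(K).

Fix the vertex order v_0 < v_1 < v_2 < v_3 < v_4 < v_5 < v_6 and write every simplex with vertices in increasing order. Then dim K = 2 and the simplices of K are:

  0-simplices (7): [v_0], [v_1], [v_2], [v_3], [v_4], [v_5], [v_6]
  1-simplices (18): (18 of them)
  2-simplices (12): (12 of them)

Hence C_0 ≅ Z^7, C_1 ≅ Z^18, C_2 ≅ Z^12.

The boundary map ∂_1: C_1 → C_0 is given by ∂[p,q] = [q] − [p]. For instance
  ∂[v_0,v_3] = [v_3] − [v_0].
This gives a 7×18 integer matrix of rank 6; reducing to Smith normal form yields diagonal entries (1,1,1,1,1,1).

∂_2: C_2 → C_1 sends each 2-simplex [p,q,r] to [q,r] − [p,r] + [p,q]. For instance
  ∂[v_2,v_3,v_5] = [v_3,v_5] − [v_2,v_5] + [v_2,v_3],
  ∂[v_0,v_3,v_6] = [v_3,v_6] − [v_0,v_6] + [v_0,v_3].
This gives a 18×12 integer matrix of rank 12; reducing to Smith normal form yields diagonal entries (1,1,1,1,1,1,1,1,1,1,1,2).

From H_k ≅ ker(∂_k) / im(∂_{k+1}) we obtain:

  H_0: rank C_0 − rank ∂_1 = 7 − 6 = 1, and the invariant factors of ∂_1 are all 1, so H_0 = Z.

H_0 = Z.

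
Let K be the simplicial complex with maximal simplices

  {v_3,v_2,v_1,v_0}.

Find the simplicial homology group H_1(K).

H_1 = 0.

We work with the vertex ordering v_0 < v_1 < v_2 < v_3. The simplices of K, each written with vertices in increasing order, are:

  0-simplices (4): [v_0], [v_1], [v_2], [v_3]
  1-simplices (6): [v_0,v_1], [v_0,v_2], [v_0,v_3], [v_1,v_2], [v_1,v_3], [v_2,v_3]
  2-simplices (4): [v_0,v_1,v_2], [v_0,v_1,v_3], [v_0,v_2,v_3], [v_1,v_2,v_3]
  3-simplices (1): [v_0,v_1,v_2,v_3]

so the chain groups are C_0 ≅ Z^4, C_1 ≅ Z^6, C_2 ≅ Z^4, C_3 ≅ Z^1.

∂_1: C_1 → C_0 sends each edge [p,q] (with p < q) to q − p.
As a 4×6 matrix over Z this has rank 3, with invariant factors (1,1,1).

Boundary ∂_2: C_2 → C_1 acts by ∂[p,q,r] = [q,r] − [p,r] + [p,q]. For instance
  ∂[v_0,v_1,v_2] = [v_1,v_2] − [v_0,v_2] + [v_0,v_1],
  ∂[v_1,v_2,v_3] = [v_2,v_3] − [v_1,v_3] + [v_1,v_2].
As a 6×4 matrix over Z this has rank 3, with invariant factors (1,1,1).

∂_3: C_3 → C_2 sends each 3-simplex σ to the alternating sum Σ_i (−1)^i (σ with its i-th vertex removed). For instance
  ∂[v_0,v_1,v_2,v_3] = [v_1,v_2,v_3] − [v_0,v_2,v_3] + [v_0,v_1,v_3] − [v_0,v_1,v_2].
As a 4×1 matrix over Z this has rank 1, with invariant factors (1).

Reading off H_k = ker ∂_k / im ∂_{k+1}:

  H_1: rank ker ∂_1 − rank ∂_2 = (6 − 3) − 3 = 0, and the invariant factors of ∂_2 are all 1, so H_1 ≅ 0.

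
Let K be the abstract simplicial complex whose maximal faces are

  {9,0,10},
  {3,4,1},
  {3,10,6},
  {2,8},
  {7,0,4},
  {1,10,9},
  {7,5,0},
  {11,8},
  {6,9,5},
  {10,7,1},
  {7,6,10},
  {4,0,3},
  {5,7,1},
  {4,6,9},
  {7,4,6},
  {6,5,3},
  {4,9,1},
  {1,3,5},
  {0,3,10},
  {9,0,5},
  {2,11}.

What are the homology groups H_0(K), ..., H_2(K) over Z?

H_0 = Z^2,  H_1 = Z^3,  H_2 = Z.

We work with the vertex ordering 0 < 1 < 2 < 3 < 4 < 5 < 6 < 7 < 8 < 9 < 10 < 11. The simplices of K, each written with vertices in increasing order, are:

  0-simplices (12): [0], [1], [2], [3], [4], [5], [6], [7], [8], [9], [10], [11]
  1-simplices (30): (30 of them)
  2-simplices (18): (18 of them)

so the chain groups are C_0 ≅ Z^12, C_1 ≅ Z^30, C_2 ≅ Z^18.

The boundary map ∂_1: C_1 → C_0 maps an edge to its endpoints' difference, ∂[p,q] = q − p.
As a 12×30 matrix over Z this has rank 10, with invariant factors (1,1,1,1,1,1,1,1,1,1).

The boundary map ∂_2: C_2 → C_1 maps a triangle to the signed sum of its edges. For instance
  ∂[0,9,10] = [9,10] − [0,10] + [0,9],
  ∂[4,6,9] = [6,9] − [4,9] + [4,6].
This gives a 30×18 integer matrix of rank 17; reducing to Smith normal form yields diagonal entries (1,1,1,1,1,1,1,1,1,1,1,1,1,1,1,1,1).

Computing H_k = (kernel of ∂_k) / (image of ∂_{k+1}):

  H_0: rank C_0 − rank ∂_1 = 12 − 10 = 2, and the invariant factors of ∂_1 are all 1, so H_0 ≅ Z^2.
  H_1: rank ker ∂_1 − rank ∂_2 = (30 − 10) − 17 = 3, and the invariant factors of ∂_2 are all 1, so H_1 ≅ Z^3.
  H_2: rank ker ∂_2 − rank ∂_3 = (18 − 17) − 0 = 1, and there is no ∂_3, so H_2 ≅ Z.

(K is a triangulation of the disjoint union of the torus T^2 and the circle S^1.)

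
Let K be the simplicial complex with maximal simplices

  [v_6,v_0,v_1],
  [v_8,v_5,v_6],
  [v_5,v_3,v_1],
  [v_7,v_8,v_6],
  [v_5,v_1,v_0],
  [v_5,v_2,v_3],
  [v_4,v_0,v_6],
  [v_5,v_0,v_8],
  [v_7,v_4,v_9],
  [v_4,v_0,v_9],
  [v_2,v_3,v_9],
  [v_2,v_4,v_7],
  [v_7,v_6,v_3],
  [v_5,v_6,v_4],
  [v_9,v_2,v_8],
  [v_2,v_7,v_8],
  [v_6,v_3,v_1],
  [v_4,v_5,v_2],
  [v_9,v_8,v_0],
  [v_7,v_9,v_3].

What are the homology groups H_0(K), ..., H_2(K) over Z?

We work with the vertex ordering v_0 < v_1 < v_2 < v_3 < v_4 < v_5 < v_6 < v_7 < v_8 < v_9. The simplices of K, each written with vertices in increasing order, are:

  0-simplices (10): [v_0], [v_1], [v_2], [v_3], [v_4], [v_5], [v_6], [v_7], [v_8], [v_9]
  1-simplices (30): (30 of them)
  2-simplices (20): (20 of them)

giving chain groups C_0 ≅ Z^10, C_1 ≅ Z^30, C_2 ≅ Z^20.

Boundary ∂_1: C_1 → C_0 is given by ∂[p,q] = [q] − [p].
This gives a 10×30 integer matrix of rank 9; reducing to Smith normal form yields diagonal entries (1,1,1,1,1,1,1,1,1).

Boundary ∂_2: C_2 → C_1 maps a triangle to the signed sum of its edges. For instance
  ∂[v_6,v_7,v_8] = [v_7,v_8] − [v_6,v_8] + [v_6,v_7],
  ∂[v_0,v_8,v_9] = [v_8,v_9] − [v_0,v_9] + [v_0,v_8].
The resulting 30×20 matrix has rank 20, and its Smith normal form has invariant factors (1,1,1,1,1,1,1,1,1,1,1,1,1,1,1,1,1,1,1,2).

Reading off H_k = ker ∂_k / im ∂_{k+1}:

  H_0: rank C_0 − rank ∂_1 = 10 − 9 = 1, and the invariant factors of ∂_1 are all 1, so H_0 = Z.
  H_1: rank ker ∂_1 − rank ∂_2 = (30 − 9) − 20 = 1, and ∂_2 has invariant factor 2 > 1, so H_1 = Z ⊕ Z/2.
  H_2: rank ker ∂_2 − rank ∂_3 = (20 − 20) − 0 = 0, and there is no ∂_3, so H_2 = 0.

(K is a triangulation of the Klein bottle.)

H_0 = Z,  H_1 = Z ⊕ Z/2,  H_2 = 0.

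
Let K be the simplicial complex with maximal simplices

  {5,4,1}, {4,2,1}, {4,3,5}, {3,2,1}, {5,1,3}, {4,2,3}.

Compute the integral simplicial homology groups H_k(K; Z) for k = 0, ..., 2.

H_0 = Z,  H_1 = 0,  H_2 = Z.

We work with the vertex ordering 1 < 2 < 3 < 4 < 5. The simplices of K, each written with vertices in increasing order, are:

  0-simplices (5): [1], [2], [3], [4], [5]
  1-simplices (9): [1,2], [1,3], [1,4], [1,5], [2,3], [2,4], [3,4], [3,5], [4,5]
  2-simplices (6): [1,2,3], [1,2,4], [1,3,5], [1,4,5], [2,3,4], [3,4,5]

giving chain groups C_0 ≅ Z^5, C_1 ≅ Z^9, C_2 ≅ Z^6.

Boundary ∂_1: C_1 → C_0 is given by ∂[p,q] = [q] − [p].
As a 5×9 matrix over Z this has rank 4, with invariant factors (1,1,1,1).

∂_2: C_2 → C_1 acts by ∂[p,q,r] = [q,r] − [p,r] + [p,q]. For instance
  ∂[1,2,3] = [2,3] − [1,3] + [1,2],
  ∂[1,3,5] = [3,5] − [1,5] + [1,3].
The 9×6 boundary matrix has rank 5 and Smith normal form diag(1,1,1,1,1).

From H_k ≅ ker(∂_k) / im(∂_{k+1}) we obtain:

  H_0: rank C_0 − rank ∂_1 = 5 − 4 = 1, and the invariant factors of ∂_1 are all 1, so H_0 ≅ Z.
  H_1: rank ker ∂_1 − rank ∂_2 = (9 − 4) − 5 = 0, and the invariant factors of ∂_2 are all 1, so H_1 ≅ 0.
  H_2: rank ker ∂_2 − rank ∂_3 = (6 − 5) − 0 = 1, and there is no ∂_3, so H_2 ≅ Z.

(K is a triangulation of the 2-sphere S^2.)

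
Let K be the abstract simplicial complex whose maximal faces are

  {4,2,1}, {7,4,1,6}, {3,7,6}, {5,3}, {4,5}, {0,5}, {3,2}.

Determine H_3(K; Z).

Order the vertices as 0 < 1 < 2 < 3 < 4 < 5 < 6 < 7. Listing each simplex with vertices in this order, K has dimension 3 with simplices:

  0-simplices (8): [0], [1], [2], [3], [4], [5], [6], [7]
  1-simplices (14): [0,5], [1,2], [1,4], [1,6], [1,7], [2,3], [2,4], [3,5], [3,6], [3,7], [4,5], [4,6], [4,7], [6,7]
  2-simplices (6): [1,2,4], [1,4,6], [1,4,7], [1,6,7], [3,6,7], [4,6,7]
  3-simplices (1): [1,4,6,7]

so the chain groups are C_0 ≅ Z^8, C_1 ≅ Z^14, C_2 ≅ Z^6, C_3 ≅ Z^1.

∂_1: C_1 → C_0 maps an edge to its endpoints' difference, ∂[p,q] = q − p. For instance
  ∂[4,6] = [6] − [4].
The resulting 8×14 matrix has rank 7, and its Smith normal form has invariant factors (1,1,1,1,1,1,1).

The boundary map ∂_2: C_2 → C_1 acts by ∂[p,q,r] = [q,r] − [p,r] + [p,q]. For instance
  ∂[1,2,4] = [2,4] − [1,4] + [1,2],
  ∂[4,6,7] = [6,7] − [4,7] + [4,6].
The resulting 14×6 matrix has rank 5, and its Smith normal form has invariant factors (1,1,1,1,1).

Boundary ∂_3: C_3 → C_2 sends each 3-simplex σ to the alternating sum Σ_i (−1)^i (σ with its i-th vertex removed). For instance
  ∂[1,4,6,7] = [4,6,7] − [1,6,7] + [1,4,7] − [1,4,6].
This gives a 6×1 integer matrix of rank 1; reducing to Smith normal form yields diagonal entries (1).

Computing H_k = (kernel of ∂_k) / (image of ∂_{k+1}):

  H_3: rank ker ∂_3 − rank ∂_4 = (1 − 1) − 0 = 0, and there is no ∂_4, so H_3 ≅ 0.

H_3 ≅ 0.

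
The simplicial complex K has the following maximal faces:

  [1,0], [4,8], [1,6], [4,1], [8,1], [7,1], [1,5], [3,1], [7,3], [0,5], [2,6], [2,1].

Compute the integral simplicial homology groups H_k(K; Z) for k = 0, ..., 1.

H_0 = Z,  H_1 = Z^4.

Fix the vertex order 0 < 1 < 2 < 3 < 4 < 5 < 6 < 7 < 8 and write every simplex with vertices in increasing order. Then dim K = 1 and the simplices of K are:

  0-simplices (9): [0], [1], [2], [3], [4], [5], [6], [7], [8]
  1-simplices (12): [0,1], [0,5], [1,2], [1,3], [1,4], [1,5], [1,6], [1,7], [1,8], [2,6], [3,7], [4,8]

Hence C_0 ≅ Z^9, C_1 ≅ Z^12.

The boundary map ∂_1: C_1 → C_0 is given by ∂[p,q] = [q] − [p]. For instance
  ∂[1,7] = [7] − [1].
This gives a 9×12 integer matrix of rank 8; reducing to Smith normal form yields diagonal entries (1,1,1,1,1,1,1,1).

From H_k ≅ ker(∂_k) / im(∂_{k+1}) we obtain:

  H_0: rank C_0 − rank ∂_1 = 9 − 8 = 1, and the invariant factors of ∂_1 are all 1, so H_0 = Z.
  H_1: rank ker ∂_1 − rank ∂_2 = (12 − 8) − 0 = 4, and there is no ∂_2, so H_1 = Z^4.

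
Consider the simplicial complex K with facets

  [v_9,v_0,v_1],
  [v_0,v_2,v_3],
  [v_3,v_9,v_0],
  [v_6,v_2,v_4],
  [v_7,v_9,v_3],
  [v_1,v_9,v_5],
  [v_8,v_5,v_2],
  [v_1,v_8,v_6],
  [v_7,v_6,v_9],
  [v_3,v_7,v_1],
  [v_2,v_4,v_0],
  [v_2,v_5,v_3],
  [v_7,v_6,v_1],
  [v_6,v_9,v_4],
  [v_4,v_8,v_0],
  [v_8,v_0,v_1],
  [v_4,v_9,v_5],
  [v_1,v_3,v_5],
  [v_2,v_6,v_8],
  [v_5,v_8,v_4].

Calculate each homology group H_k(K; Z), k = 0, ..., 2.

We work with the vertex ordering v_0 < v_1 < v_2 < v_3 < v_4 < v_5 < v_6 < v_7 < v_8 < v_9. The simplices of K, each written with vertices in increasing order, are:

  0-simplices (10): [v_0], [v_1], [v_2], [v_3], [v_4], [v_5], [v_6], [v_7], [v_8], [v_9]
  1-simplices (30): (30 of them)
  2-simplices (20): (20 of them)

giving chain groups C_0 ≅ Z^10, C_1 ≅ Z^30, C_2 ≅ Z^20.

The boundary map ∂_1: C_1 → C_0 is given by ∂[p,q] = [q] − [p]. For instance
  ∂[v_1,v_3] = [v_3] − [v_1].
This gives a 10×30 integer matrix of rank 9; reducing to Smith normal form yields diagonal entries (1,1,1,1,1,1,1,1,1).

Boundary ∂_2: C_2 → C_1 sends each 2-simplex [p,q,r] to [q,r] − [p,r] + [p,q]. For instance
  ∂[v_0,v_1,v_8] = [v_1,v_8] − [v_0,v_8] + [v_0,v_1],
  ∂[v_4,v_5,v_9] = [v_5,v_9] − [v_4,v_9] + [v_4,v_5].
This gives a 30×20 integer matrix of rank 20; reducing to Smith normal form yields diagonal entries (1,1,1,1,1,1,1,1,1,1,1,1,1,1,1,1,1,1,1,2).

Computing H_k = (kernel of ∂_k) / (image of ∂_{k+1}):

  H_0: rank C_0 − rank ∂_1 = 10 − 9 = 1, and the invariant factors of ∂_1 are all 1, so H_0 = Z.
  H_1: rank ker ∂_1 − rank ∂_2 = (30 − 9) − 20 = 1, and ∂_2 has invariant factor 2 > 1, so H_1 = Z ⊕ Z_2.
  H_2: rank ker ∂_2 − rank ∂_3 = (20 − 20) − 0 = 0, and there is no ∂_3, so H_2 = 0.

(K is a triangulation of the Klein bottle.)

H_0 = Z,  H_1 = Z ⊕ Z_2,  H_2 = 0.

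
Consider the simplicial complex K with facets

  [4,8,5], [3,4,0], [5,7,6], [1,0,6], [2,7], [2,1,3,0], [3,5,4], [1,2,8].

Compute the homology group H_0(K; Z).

H_0 = Z.

Take the total order 0 < 1 < 2 < 3 < 4 < 5 < 6 < 7 < 8 on the vertex set. Then K (dimension 3) consists of the simplices:

  0-simplices (9): [0], [1], [2], [3], [4], [5], [6], [7], [8]
  1-simplices (20): [0,1], [0,2], [0,3], [0,4], [0,6], [1,2], [1,3], [1,6], [1,8], [2,3], [2,7], [2,8], [3,4], [3,5], [4,5], [4,8], [5,6], [5,7], [5,8], [6,7]
  2-simplices (10): [0,1,2], [0,1,3], [0,1,6], [0,2,3], [0,3,4], [1,2,3], [1,2,8], [3,4,5], [4,5,8], [5,6,7]
  3-simplices (1): [0,1,2,3]

giving chain groups C_0 ≅ Z^9, C_1 ≅ Z^20, C_2 ≅ Z^10, C_3 ≅ Z^1.

∂_1: C_1 → C_0 is given by ∂[p,q] = [q] − [p].
The 9×20 boundary matrix has rank 8 and Smith normal form diag(1,1,1,1,1,1,1,1).

∂_2: C_2 → C_1 sends each 2-simplex [p,q,r] to [q,r] − [p,r] + [p,q]. For instance
  ∂[3,4,5] = [4,5] − [3,5] + [3,4],
  ∂[0,2,3] = [2,3] − [0,3] + [0,2].
The resulting 20×10 matrix has rank 9, and its Smith normal form has invariant factors (1,1,1,1,1,1,1,1,1).

The boundary map ∂_3: C_3 → C_2 sends each 3-simplex σ to the alternating sum Σ_i (−1)^i (σ with its i-th vertex removed). For instance
  ∂[0,1,2,3] = [1,2,3] − [0,2,3] + [0,1,3] − [0,1,2].
The resulting 10×1 matrix has rank 1, and its Smith normal form has invariant factors (1).

Now H_k = ker ∂_k / im ∂_{k+1}, so:

  H_0: rank C_0 − rank ∂_1 = 9 − 8 = 1, and the invariant factors of ∂_1 are all 1, so H_0 ≅ Z.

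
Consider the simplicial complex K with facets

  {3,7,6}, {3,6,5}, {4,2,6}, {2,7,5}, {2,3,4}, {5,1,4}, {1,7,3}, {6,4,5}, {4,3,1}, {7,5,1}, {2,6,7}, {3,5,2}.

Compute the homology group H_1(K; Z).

Take the total order 1 < 2 < 3 < 4 < 5 < 6 < 7 on the vertex set. Then K (dimension 2) consists of the simplices:

  0-simplices (7): [1], [2], [3], [4], [5], [6], [7]
  1-simplices (18): [1,3], [1,4], [1,5], [1,7], [2,3], [2,4], [2,5], [2,6], [2,7], [3,4], [3,5], [3,6], [3,7], [4,5], [4,6], [5,6], [5,7], [6,7]
  2-simplices (12): [1,3,4], [1,3,7], [1,4,5], [1,5,7], [2,3,4], [2,3,5], [2,4,6], [2,5,7], [2,6,7], [3,5,6], [3,6,7], [4,5,6]

so the chain groups are C_0 ≅ Z^7, C_1 ≅ Z^18, C_2 ≅ Z^12.

∂_1: C_1 → C_0 is given by ∂[p,q] = [q] − [p].
As a 7×18 matrix over Z this has rank 6, with invariant factors (1,1,1,1,1,1).

The boundary map ∂_2: C_2 → C_1 sends each 2-simplex [p,q,r] to [q,r] − [p,r] + [p,q]. For instance
  ∂[2,3,5] = [3,5] − [2,5] + [2,3],
  ∂[2,4,6] = [4,6] − [2,6] + [2,4].
As a 18×12 matrix over Z this has rank 12, with invariant factors (1,1,1,1,1,1,1,1,1,1,1,2).

Computing H_k = (kernel of ∂_k) / (image of ∂_{k+1}):

  H_1: rank ker ∂_1 − rank ∂_2 = (18 − 6) − 12 = 0, and ∂_2 has invariant factor 2 > 1, so H_1 = Z/2Z.

H_1 ≅ Z/2Z.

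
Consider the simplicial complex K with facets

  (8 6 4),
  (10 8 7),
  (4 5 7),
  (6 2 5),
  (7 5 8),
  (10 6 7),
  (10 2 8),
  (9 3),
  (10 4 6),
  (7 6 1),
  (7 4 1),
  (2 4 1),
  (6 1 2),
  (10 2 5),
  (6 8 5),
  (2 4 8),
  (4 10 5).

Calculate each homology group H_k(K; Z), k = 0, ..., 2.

H_0 ≅ Z^2,  H_1 ≅ Z^2,  H_2 ≅ Z.

Order the vertices as 1 < 2 < 3 < 4 < 5 < 6 < 7 < 8 < 9 < 10. Listing each simplex with vertices in this order, K has dimension 2 with simplices:

  0-simplices (10): [1], [2], [3], [4], [5], [6], [7], [8], [9], [10]
  1-simplices (25): (25 of them)
  2-simplices (16): [1,2,4], [1,2,6], [1,4,7], [1,6,7], [2,4,8], [2,5,6], [2,5,10], [2,8,10], [4,5,7], [4,5,10], [4,6,8], [4,6,10], [5,6,8], [5,7,8], [6,7,10], [7,8,10]

Hence C_0 ≅ Z^10, C_1 ≅ Z^25, C_2 ≅ Z^16.

∂_1: C_1 → C_0 is given by ∂[p,q] = [q] − [p]. For instance
  ∂[5,10] = [10] − [5].
As a 10×25 matrix over Z this has rank 8, with invariant factors (1,1,1,1,1,1,1,1).

∂_2: C_2 → C_1 sends each 2-simplex [p,q,r] to [q,r] − [p,r] + [p,q]. For instance
  ∂[4,5,10] = [5,10] − [4,10] + [4,5],
  ∂[4,5,7] = [5,7] − [4,7] + [4,5].
This gives a 25×16 integer matrix of rank 15; reducing to Smith normal form yields diagonal entries (1,1,1,1,1,1,1,1,1,1,1,1,1,1,1).

Reading off H_k = ker ∂_k / im ∂_{k+1}:

  H_0: rank C_0 − rank ∂_1 = 10 − 8 = 2, and the invariant factors of ∂_1 are all 1, so H_0 ≅ Z^2.
  H_1: rank ker ∂_1 − rank ∂_2 = (25 − 8) − 15 = 2, and the invariant factors of ∂_2 are all 1, so H_1 ≅ Z^2.
  H_2: rank ker ∂_2 − rank ∂_3 = (16 − 15) − 0 = 1, and there is no ∂_3, so H_2 ≅ Z.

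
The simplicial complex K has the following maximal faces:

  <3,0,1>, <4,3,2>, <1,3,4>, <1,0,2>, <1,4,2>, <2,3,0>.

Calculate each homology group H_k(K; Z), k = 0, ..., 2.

H_0 = Z,  H_1 = 0,  H_2 = Z.

We work with the vertex ordering 0 < 1 < 2 < 3 < 4. The simplices of K, each written with vertices in increasing order, are:

  0-simplices (5): [0], [1], [2], [3], [4]
  1-simplices (9): [0,1], [0,2], [0,3], [1,2], [1,3], [1,4], [2,3], [2,4], [3,4]
  2-simplices (6): [0,1,2], [0,1,3], [0,2,3], [1,2,4], [1,3,4], [2,3,4]

so the chain groups are C_0 ≅ Z^5, C_1 ≅ Z^9, C_2 ≅ Z^6.

The boundary map ∂_1: C_1 → C_0 sends each edge [p,q] (with p < q) to q − p. For instance
  ∂[1,3] = [3] − [1].
As a 5×9 matrix over Z this has rank 4, with invariant factors (1,1,1,1).

The boundary map ∂_2: C_2 → C_1 maps a triangle to the signed sum of its edges. For instance
  ∂[0,2,3] = [2,3] − [0,3] + [0,2],
  ∂[0,1,3] = [1,3] − [0,3] + [0,1].
The resulting 9×6 matrix has rank 5, and its Smith normal form has invariant factors (1,1,1,1,1).

From H_k ≅ ker(∂_k) / im(∂_{k+1}) we obtain:

  H_0: rank C_0 − rank ∂_1 = 5 − 4 = 1, and the invariant factors of ∂_1 are all 1, so H_0 = Z.
  H_1: rank ker ∂_1 − rank ∂_2 = (9 − 4) − 5 = 0, and the invariant factors of ∂_2 are all 1, so H_1 = 0.
  H_2: rank ker ∂_2 − rank ∂_3 = (6 − 5) − 0 = 1, and there is no ∂_3, so H_2 = Z.

As a check, the Euler characteristic is 5 − 9 + 6 = 2, which agrees with 1 − 0 + 1 = 2.
(K is a triangulation of the 2-sphere S^2.)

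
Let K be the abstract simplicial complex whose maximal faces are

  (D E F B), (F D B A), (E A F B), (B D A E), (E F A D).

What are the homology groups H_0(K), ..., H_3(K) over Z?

Order the vertices as A < B < D < E < F. Listing each simplex with vertices in this order, K has dimension 3 with simplices:

  0-simplices (5): A, B, D, E, F
  1-simplices (10): AB, AD, AE, AF, BD, BE, BF, DE, DF, EF
  2-simplices (10): ABD, ABE, ABF, ADE, ADF, AEF, BDE, BDF, BEF, DEF
  3-simplices (5): ABDE, ABDF, ABEF, ADEF, BDEF

so the chain groups are C_0 ≅ Z^5, C_1 ≅ Z^10, C_2 ≅ Z^10, C_3 ≅ Z^5.

The boundary map ∂_1: C_1 → C_0 sends each edge [p,q] (with p < q) to q − p. For instance
  ∂AF = F − A.
As a 5×10 matrix over Z this has rank 4, with invariant factors (1,1,1,1).

Boundary ∂_2: C_2 → C_1 sends each 2-simplex [p,q,r] to [q,r] − [p,r] + [p,q]. For instance
  ∂BDF = DF − BF + BD,
  ∂DEF = EF − DF + DE.
The 10×10 boundary matrix has rank 6 and Smith normal form diag(1,1,1,1,1,1).

The boundary map ∂_3: C_3 → C_2 sends each 3-simplex σ to the alternating sum Σ_i (−1)^i (σ with its i-th vertex removed). For instance
  ∂BDEF = DEF − BEF + BDF − BDE,
  ∂ABDF = BDF − ADF + ABF − ABD.
The resulting 10×5 matrix has rank 4, and its Smith normal form has invariant factors (1,1,1,1).

Computing H_k = (kernel of ∂_k) / (image of ∂_{k+1}):

  H_0: rank C_0 − rank ∂_1 = 5 − 4 = 1, and the invariant factors of ∂_1 are all 1, so H_0 = Z.
  H_1: rank ker ∂_1 − rank ∂_2 = (10 − 4) − 6 = 0, and the invariant factors of ∂_2 are all 1, so H_1 = 0.
  H_2: rank ker ∂_2 − rank ∂_3 = (10 − 6) − 4 = 0, and the invariant factors of ∂_3 are all 1, so H_2 = 0.
  H_3: rank ker ∂_3 − rank ∂_4 = (5 − 4) − 0 = 1, and there is no ∂_4, so H_3 = Z.

(K is a triangulation of the 3-sphere S^3.)

H_0 ≅ Z,  H_1 = 0,  H_2 = 0,  H_3 ≅ Z.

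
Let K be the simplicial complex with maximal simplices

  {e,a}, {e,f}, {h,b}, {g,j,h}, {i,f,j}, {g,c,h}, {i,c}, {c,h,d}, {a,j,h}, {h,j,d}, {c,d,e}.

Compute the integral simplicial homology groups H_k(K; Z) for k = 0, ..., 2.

H_0 = Z,  H_1 = Z^3,  H_2 = 0.

Order the vertices as a < b < c < d < e < f < g < h < i < j. Listing each simplex with vertices in this order, K has dimension 2 with simplices:

  0-simplices (10): a, b, c, d, e, f, g, h, i, j
  1-simplices (19): ae, ah, aj, bh, cd, ce, cg, ch, ci, de, dh, dj, ef, fi, fj, gh, gj, hj, ij
  2-simplices (7): ahj, cde, cdh, cgh, dhj, fij, ghj

giving chain groups C_0 ≅ Z^10, C_1 ≅ Z^19, C_2 ≅ Z^7.

The boundary map ∂_1: C_1 → C_0 is given by ∂[p,q] = [q] − [p].
As a 10×19 matrix over Z this has rank 9, with invariant factors (1,1,1,1,1,1,1,1,1).

∂_2: C_2 → C_1 sends each 2-simplex [p,q,r] to [q,r] − [p,r] + [p,q]. For instance
  ∂ghj = hj − gj + gh,
  ∂ahj = hj − aj + ah.
As a 19×7 matrix over Z this has rank 7, with invariant factors (1,1,1,1,1,1,1).

Computing H_k = (kernel of ∂_k) / (image of ∂_{k+1}):

  H_0: rank C_0 − rank ∂_1 = 10 − 9 = 1, and the invariant factors of ∂_1 are all 1, so H_0 ≅ Z.
  H_1: rank ker ∂_1 − rank ∂_2 = (19 − 9) − 7 = 3, and the invariant factors of ∂_2 are all 1, so H_1 ≅ Z^3.
  H_2: rank ker ∂_2 − rank ∂_3 = (7 − 7) − 0 = 0, and there is no ∂_3, so H_2 ≅ 0.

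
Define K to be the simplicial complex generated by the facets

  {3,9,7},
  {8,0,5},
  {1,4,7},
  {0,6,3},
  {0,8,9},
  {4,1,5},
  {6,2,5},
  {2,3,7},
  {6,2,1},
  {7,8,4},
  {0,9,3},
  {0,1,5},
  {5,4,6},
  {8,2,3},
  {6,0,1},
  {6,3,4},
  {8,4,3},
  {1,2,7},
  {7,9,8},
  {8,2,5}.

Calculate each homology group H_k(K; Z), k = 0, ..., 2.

H_0 ≅ Z,  H_1 ≅ Z ⊕ Z/2,  H_2 = 0.

K has 10 vertices, 30 edges, 20 triangles.
rank ∂_0 = 0, rank ∂_1 = 9 ⇒ b_0 = 10 − 0 − 9 = 1; all invariant factors of ∂_1 are 1 so no torsion. So H_0 = Z.
rank ∂_1 = 9, rank ∂_2 = 20 ⇒ b_1 = 30 − 9 − 20 = 1; ∂_2 has invariant factor(s) [2] giving torsion. So H_1 = Z ⊕ Z/2.
rank ∂_2 = 20, rank ∂_3 = 0 ⇒ b_2 = 20 − 20 − 0 = 0. So H_2 = 0.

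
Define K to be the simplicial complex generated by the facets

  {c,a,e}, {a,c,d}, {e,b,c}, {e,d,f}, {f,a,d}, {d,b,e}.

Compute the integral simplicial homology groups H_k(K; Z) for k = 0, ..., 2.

H_0 = Z,  H_1 = Z,  H_2 = 0.

Order the vertices as a < b < c < d < e < f. Listing each simplex with vertices in this order, K has dimension 2 with simplices:

  0-simplices (6): a, b, c, d, e, f
  1-simplices (12): ac, ad, ae, af, bc, bd, be, cd, ce, de, df, ef
  2-simplices (6): acd, ace, adf, bce, bde, def

so the chain groups are C_0 ≅ Z^6, C_1 ≅ Z^12, C_2 ≅ Z^6.

Boundary ∂_1: C_1 → C_0 sends each edge [p,q] (with p < q) to q − p. For instance
  ∂df = f − d.
The 6×12 boundary matrix has rank 5 and Smith normal form diag(1,1,1,1,1).

Boundary ∂_2: C_2 → C_1 sends each 2-simplex [p,q,r] to [q,r] − [p,r] + [p,q]. For instance
  ∂ace = ce − ae + ac,
  ∂bde = de − be + bd.
This gives a 12×6 integer matrix of rank 6; reducing to Smith normal form yields diagonal entries (1,1,1,1,1,1).

Computing H_k = (kernel of ∂_k) / (image of ∂_{k+1}):

  H_0: rank C_0 − rank ∂_1 = 6 − 5 = 1, and the invariant factors of ∂_1 are all 1, so H_0 = Z.
  H_1: rank ker ∂_1 − rank ∂_2 = (12 − 5) − 6 = 1, and the invariant factors of ∂_2 are all 1, so H_1 = Z.
  H_2: rank ker ∂_2 − rank ∂_3 = (6 − 6) − 0 = 0, and there is no ∂_3, so H_2 = 0.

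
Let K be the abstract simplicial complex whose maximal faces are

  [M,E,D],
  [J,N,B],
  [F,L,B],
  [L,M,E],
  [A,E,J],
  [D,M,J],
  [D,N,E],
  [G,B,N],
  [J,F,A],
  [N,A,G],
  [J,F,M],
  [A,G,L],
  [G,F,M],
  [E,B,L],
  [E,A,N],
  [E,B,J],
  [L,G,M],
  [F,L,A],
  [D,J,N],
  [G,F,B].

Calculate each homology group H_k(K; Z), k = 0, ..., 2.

H_0 = Z,  H_1 = Z ⊕ Z/2,  H_2 = 0.

Fix the vertex order A < B < D < E < F < G < J < L < M < N and write every simplex with vertices in increasing order. Then dim K = 2 and the simplices of K are:

  0-simplices (10): A, B, D, E, F, G, J, L, M, N
  1-simplices (30): AE, AF, AG, AJ, AL, AN, BE, BF, BG, BJ, BL, BN, DE, DJ, DM, DN, EJ, EL, EM, EN, FG, FJ, FL, FM, GL, GM, GN, JM, JN, LM
  2-simplices (20): AEJ, AEN, AFJ, AFL, AGL, AGN, BEJ, BEL, BFG, BFL, BGN, BJN, DEM, DEN, DJM, DJN, ELM, FGM, FJM, GLM

Hence C_0 ≅ Z^10, C_1 ≅ Z^30, C_2 ≅ Z^20.

∂_1: C_1 → C_0 is given by ∂[p,q] = [q] − [p]. For instance
  ∂JM = M − J.
The resulting 10×30 matrix has rank 9, and its Smith normal form has invariant factors (1,1,1,1,1,1,1,1,1).

The boundary map ∂_2: C_2 → C_1 acts by ∂[p,q,r] = [q,r] − [p,r] + [p,q]. For instance
  ∂BEJ = EJ − BJ + BE,
  ∂AEN = EN − AN + AE.
The resulting 30×20 matrix has rank 20, and its Smith normal form has invariant factors (1,1,1,1,1,1,1,1,1,1,1,1,1,1,1,1,1,1,1,2).

Reading off H_k = ker ∂_k / im ∂_{k+1}:

  H_0: rank C_0 − rank ∂_1 = 10 − 9 = 1, and the invariant factors of ∂_1 are all 1, so H_0 ≅ Z.
  H_1: rank ker ∂_1 − rank ∂_2 = (30 − 9) − 20 = 1, and ∂_2 has invariant factor 2 > 1, so H_1 ≅ Z ⊕ Z/2.
  H_2: rank ker ∂_2 − rank ∂_3 = (20 − 20) − 0 = 0, and there is no ∂_3, so H_2 ≅ 0.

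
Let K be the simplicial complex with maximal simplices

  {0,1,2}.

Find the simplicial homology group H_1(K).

Take the total order 0 < 1 < 2 on the vertex set. Then K (dimension 2) consists of the simplices:

  0-simplices (3): [0], [1], [2]
  1-simplices (3): [0,1], [0,2], [1,2]
  2-simplices (1): [0,1,2]

so the chain groups are C_0 ≅ Z^3, C_1 ≅ Z^3, C_2 ≅ Z^1.

∂_1: C_1 → C_0 is given by ∂[p,q] = [q] − [p].
As a 3×3 matrix over Z this has rank 2, with invariant factors (1,1).

∂_2: C_2 → C_1 sends each 2-simplex [p,q,r] to [q,r] − [p,r] + [p,q]. For instance
  ∂[0,1,2] = [1,2] − [0,2] + [0,1].
The resulting 3×1 matrix has rank 1, and its Smith normal form has invariant factors (1).

Computing H_k = (kernel of ∂_k) / (image of ∂_{k+1}):

  H_1: rank ker ∂_1 − rank ∂_2 = (3 − 2) − 1 = 0, and the invariant factors of ∂_2 are all 1, so H_1 ≅ 0.

(K is a triangulation of the 2-simplex.)

H_1 = 0.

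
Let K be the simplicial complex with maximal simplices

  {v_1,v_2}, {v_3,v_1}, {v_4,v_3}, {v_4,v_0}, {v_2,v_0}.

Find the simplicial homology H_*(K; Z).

K has 5 vertices, 5 edges.
rank ∂_0 = 0, rank ∂_1 = 4 ⇒ b_0 = 5 − 0 − 4 = 1; all invariant factors of ∂_1 are 1 so no torsion. So H_0 = Z.
rank ∂_1 = 4, rank ∂_2 = 0 ⇒ b_1 = 5 − 4 − 0 = 1. So H_1 = Z.

H_0 = Z,  H_1 = Z.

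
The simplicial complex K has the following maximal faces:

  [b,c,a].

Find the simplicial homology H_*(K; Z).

H_0 ≅ Z,  H_1 = 0,  H_2 = 0.

We work with the vertex ordering a < b < c. The simplices of K, each written with vertices in increasing order, are:

  0-simplices (3): a, b, c
  1-simplices (3): ab, ac, bc
  2-simplices (1): abc

giving chain groups C_0 ≅ Z^3, C_1 ≅ Z^3, C_2 ≅ Z^1.

∂_1: C_1 → C_0 is given by ∂[p,q] = [q] − [p]. For instance
  ∂ac = c − a.
The 3×3 boundary matrix has rank 2 and Smith normal form diag(1,1).

The boundary map ∂_2: C_2 → C_1 acts by ∂[p,q,r] = [q,r] − [p,r] + [p,q]. For instance
  ∂abc = bc − ac + ab.
This gives a 3×1 integer matrix of rank 1; reducing to Smith normal form yields diagonal entries (1).

Computing H_k = (kernel of ∂_k) / (image of ∂_{k+1}):

  H_0: rank C_0 − rank ∂_1 = 3 − 2 = 1, and the invariant factors of ∂_1 are all 1, so H_0 = Z.
  H_1: rank ker ∂_1 − rank ∂_2 = (3 − 2) − 1 = 0, and the invariant factors of ∂_2 are all 1, so H_1 = 0.
  H_2: rank ker ∂_2 − rank ∂_3 = (1 − 1) − 0 = 0, and there is no ∂_3, so H_2 = 0.

As a check, the Euler characteristic is 3 − 3 + 1 = 1, which agrees with 1 − 0 + 0 = 1.
(K is a triangulation of the 2-simplex.)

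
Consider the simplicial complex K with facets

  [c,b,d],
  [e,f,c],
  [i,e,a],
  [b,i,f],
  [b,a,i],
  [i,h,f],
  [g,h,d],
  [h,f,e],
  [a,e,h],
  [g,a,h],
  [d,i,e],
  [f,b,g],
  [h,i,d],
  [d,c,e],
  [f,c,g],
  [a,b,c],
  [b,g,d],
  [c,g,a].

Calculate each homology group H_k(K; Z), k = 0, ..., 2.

K has 9 vertices, 27 edges, 18 triangles.
rank ∂_0 = 0, rank ∂_1 = 8 ⇒ b_0 = 9 − 0 − 8 = 1; all invariant factors of ∂_1 are 1 so no torsion. So H_0 ≅ Z.
rank ∂_1 = 8, rank ∂_2 = 18 ⇒ b_1 = 27 − 8 − 18 = 1; ∂_2 has invariant factor(s) [2] giving torsion. So H_1 ≅ Z ⊕ Z/2Z.
rank ∂_2 = 18, rank ∂_3 = 0 ⇒ b_2 = 18 − 18 − 0 = 0. So H_2 ≅ 0.

H_0 = Z,  H_1 = Z ⊕ Z/2Z,  H_2 = 0.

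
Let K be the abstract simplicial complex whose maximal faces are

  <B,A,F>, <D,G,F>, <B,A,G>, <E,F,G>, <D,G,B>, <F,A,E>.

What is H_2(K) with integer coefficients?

H_2 = 0.

Take the total order A < B < D < E < F < G on the vertex set. Then K (dimension 2) consists of the simplices:

  0-simplices (6): A, B, D, E, F, G
  1-simplices (12): AB, AE, AF, AG, BD, BF, BG, DF, DG, EF, EG, FG
  2-simplices (6): ABF, ABG, AEF, BDG, DFG, EFG

giving chain groups C_0 ≅ Z^6, C_1 ≅ Z^12, C_2 ≅ Z^6.

Boundary ∂_1: C_1 → C_0 sends each edge [p,q] (with p < q) to q − p. For instance
  ∂AB = B − A.
As a 6×12 matrix over Z this has rank 5, with invariant factors (1,1,1,1,1).

The boundary map ∂_2: C_2 → C_1 sends each 2-simplex [p,q,r] to [q,r] − [p,r] + [p,q]. For instance
  ∂BDG = DG − BG + BD,
  ∂AEF = EF − AF + AE.
The 12×6 boundary matrix has rank 6 and Smith normal form diag(1,1,1,1,1,1).

Reading off H_k = ker ∂_k / im ∂_{k+1}:

  H_2: rank ker ∂_2 − rank ∂_3 = (6 − 6) − 0 = 0, and there is no ∂_3, so H_2 ≅ 0.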